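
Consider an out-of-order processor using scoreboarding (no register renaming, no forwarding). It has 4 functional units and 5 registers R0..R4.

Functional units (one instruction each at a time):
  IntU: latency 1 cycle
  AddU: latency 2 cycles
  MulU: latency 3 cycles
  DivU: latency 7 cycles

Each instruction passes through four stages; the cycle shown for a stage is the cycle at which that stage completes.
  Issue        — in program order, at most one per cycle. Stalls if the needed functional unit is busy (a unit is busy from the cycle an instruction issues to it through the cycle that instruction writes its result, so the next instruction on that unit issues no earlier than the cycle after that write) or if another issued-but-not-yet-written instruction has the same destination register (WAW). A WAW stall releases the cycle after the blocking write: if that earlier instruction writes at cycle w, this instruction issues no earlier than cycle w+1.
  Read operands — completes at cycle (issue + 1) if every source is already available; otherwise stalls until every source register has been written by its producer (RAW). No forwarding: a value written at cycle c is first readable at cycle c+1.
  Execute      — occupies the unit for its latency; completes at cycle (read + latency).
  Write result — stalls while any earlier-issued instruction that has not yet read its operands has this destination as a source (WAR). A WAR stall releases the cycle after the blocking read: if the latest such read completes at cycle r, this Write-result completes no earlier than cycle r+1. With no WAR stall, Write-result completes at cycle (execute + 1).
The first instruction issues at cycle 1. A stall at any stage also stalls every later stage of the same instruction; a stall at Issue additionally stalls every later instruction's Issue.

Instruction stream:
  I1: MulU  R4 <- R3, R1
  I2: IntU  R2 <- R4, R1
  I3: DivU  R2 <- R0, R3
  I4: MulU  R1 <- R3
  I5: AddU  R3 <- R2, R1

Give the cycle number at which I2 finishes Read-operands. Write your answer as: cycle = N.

cycle = 7

c1: I1 dispatched to MulU
c2: I1 operands ready | I2 dispatched to IntU
c5: I1 complete
c6: R4←I1
c7: I2 operands ready
c8: I2 complete
c9: R2←I2
c10: I3 dispatched to DivU
c11: I3 operands ready | I4 dispatched to MulU
c12: I4 operands ready | I5 dispatched to AddU
c15: I4 complete
c16: R1←I4
c18: I3 complete
c19: R2←I3
c20: I5 operands ready
c22: I5 complete
c23: R3←I5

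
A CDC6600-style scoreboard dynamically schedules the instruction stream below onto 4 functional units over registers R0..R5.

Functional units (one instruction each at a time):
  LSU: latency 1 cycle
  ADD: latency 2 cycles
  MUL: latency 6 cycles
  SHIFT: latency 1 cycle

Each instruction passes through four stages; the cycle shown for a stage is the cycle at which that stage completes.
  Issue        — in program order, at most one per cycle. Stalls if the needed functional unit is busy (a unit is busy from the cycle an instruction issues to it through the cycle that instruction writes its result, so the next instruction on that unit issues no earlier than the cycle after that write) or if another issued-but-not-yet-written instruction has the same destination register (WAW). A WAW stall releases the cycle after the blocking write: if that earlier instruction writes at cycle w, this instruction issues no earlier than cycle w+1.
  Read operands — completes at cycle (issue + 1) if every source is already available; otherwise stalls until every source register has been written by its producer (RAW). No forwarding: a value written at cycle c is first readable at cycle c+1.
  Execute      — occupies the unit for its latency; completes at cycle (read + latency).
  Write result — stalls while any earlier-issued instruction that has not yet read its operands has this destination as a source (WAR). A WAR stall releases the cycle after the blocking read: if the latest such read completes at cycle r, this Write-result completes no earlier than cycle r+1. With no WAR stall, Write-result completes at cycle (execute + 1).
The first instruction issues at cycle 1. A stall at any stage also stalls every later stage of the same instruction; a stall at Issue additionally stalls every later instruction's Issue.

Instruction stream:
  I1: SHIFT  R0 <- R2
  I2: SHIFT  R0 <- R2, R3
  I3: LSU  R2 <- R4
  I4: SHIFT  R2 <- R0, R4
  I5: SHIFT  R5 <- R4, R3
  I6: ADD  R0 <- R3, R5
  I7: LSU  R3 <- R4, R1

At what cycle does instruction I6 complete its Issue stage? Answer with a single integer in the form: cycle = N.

[1] I1 dispatched to SHIFT
[2] I1 operands ready
[3] I1 complete
[4] R0←I1
[5] I2 dispatched to SHIFT
[6] I2 operands ready; I3 dispatched to LSU
[7] I2 complete; I3 operands ready
[8] R0←I2; I3 complete
[9] R2←I3
[10] I4 dispatched to SHIFT
[11] I4 operands ready
[12] I4 complete
[13] R2←I4
[14] I5 dispatched to SHIFT
[15] I5 operands ready; I6 dispatched to ADD
[16] I5 complete; I7 dispatched to LSU
[17] R5←I5; I7 operands ready
[18] I6 operands ready; I7 complete
[19] R3←I7
[20] I6 complete
[21] R0←I6

cycle = 15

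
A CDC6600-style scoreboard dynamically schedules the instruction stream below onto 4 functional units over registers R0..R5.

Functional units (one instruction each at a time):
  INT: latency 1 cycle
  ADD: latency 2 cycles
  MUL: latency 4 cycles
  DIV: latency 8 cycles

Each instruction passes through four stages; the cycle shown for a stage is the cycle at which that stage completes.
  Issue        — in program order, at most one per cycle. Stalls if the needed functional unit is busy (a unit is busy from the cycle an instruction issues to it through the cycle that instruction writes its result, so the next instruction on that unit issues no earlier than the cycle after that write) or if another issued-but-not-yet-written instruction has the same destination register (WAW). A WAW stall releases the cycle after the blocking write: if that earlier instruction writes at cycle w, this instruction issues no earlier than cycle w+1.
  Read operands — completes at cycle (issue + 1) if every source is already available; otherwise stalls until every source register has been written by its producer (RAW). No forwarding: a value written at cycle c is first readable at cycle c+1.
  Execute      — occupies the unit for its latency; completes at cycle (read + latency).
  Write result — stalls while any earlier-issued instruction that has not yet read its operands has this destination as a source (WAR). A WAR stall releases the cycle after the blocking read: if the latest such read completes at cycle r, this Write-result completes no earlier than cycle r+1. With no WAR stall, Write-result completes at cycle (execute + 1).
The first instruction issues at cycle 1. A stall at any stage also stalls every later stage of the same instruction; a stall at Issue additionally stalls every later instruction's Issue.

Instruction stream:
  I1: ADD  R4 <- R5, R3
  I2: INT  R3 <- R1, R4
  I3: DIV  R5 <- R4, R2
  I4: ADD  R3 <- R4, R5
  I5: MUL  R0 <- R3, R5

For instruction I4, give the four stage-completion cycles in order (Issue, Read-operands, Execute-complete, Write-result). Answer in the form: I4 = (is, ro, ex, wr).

I1 -> (1, 2, 4, 5)
I2 -> (2, 6, 7, 8)  // RAW R4: wait I1 write@5
I3 -> (3, 6, 14, 15)  // RAW R4: wait I1 write@5
I4 -> (9, 16, 18, 19)  // WAW R3: wait I2 write@8, RAW R5: wait I3 write@15
I5 -> (10, 20, 24, 25)  // RAW R3: wait I4 write@19

I4 = (9, 16, 18, 19)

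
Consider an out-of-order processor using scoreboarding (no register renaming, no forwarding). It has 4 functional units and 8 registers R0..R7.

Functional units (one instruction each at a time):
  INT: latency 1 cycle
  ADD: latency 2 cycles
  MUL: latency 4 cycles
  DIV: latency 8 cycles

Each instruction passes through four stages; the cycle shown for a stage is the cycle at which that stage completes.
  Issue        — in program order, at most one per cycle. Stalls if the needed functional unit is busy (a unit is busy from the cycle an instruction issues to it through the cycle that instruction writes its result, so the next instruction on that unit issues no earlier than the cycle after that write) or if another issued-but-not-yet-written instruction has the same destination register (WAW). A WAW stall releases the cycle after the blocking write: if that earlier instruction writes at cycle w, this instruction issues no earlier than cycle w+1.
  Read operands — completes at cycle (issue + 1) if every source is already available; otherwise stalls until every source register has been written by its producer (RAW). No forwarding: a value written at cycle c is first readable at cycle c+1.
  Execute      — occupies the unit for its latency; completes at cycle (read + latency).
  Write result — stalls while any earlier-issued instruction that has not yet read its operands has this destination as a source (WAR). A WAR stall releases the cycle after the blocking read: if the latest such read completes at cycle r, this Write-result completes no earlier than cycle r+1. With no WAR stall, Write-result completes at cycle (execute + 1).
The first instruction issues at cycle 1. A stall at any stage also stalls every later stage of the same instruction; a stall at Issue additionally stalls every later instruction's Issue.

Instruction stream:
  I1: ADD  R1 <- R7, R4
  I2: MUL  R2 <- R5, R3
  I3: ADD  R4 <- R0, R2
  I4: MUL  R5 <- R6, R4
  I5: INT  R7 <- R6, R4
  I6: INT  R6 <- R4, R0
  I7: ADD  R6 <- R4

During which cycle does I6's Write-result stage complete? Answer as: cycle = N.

cycle = 19

c1: I1 issues→ADD
c2: I1 reads · I2 issues→MUL
c3: I2 reads
c4: I1 exec-done
c5: I1 writes R1
c6: I3 issues→ADD
c7: I2 exec-done
c8: I2 writes R2
c9: I3 reads · I4 issues→MUL
c10: I5 issues→INT
c11: I3 exec-done
c12: I3 writes R4
c13: I4 reads · I5 reads
c14: I5 exec-done
c15: I5 writes R7
c16: I6 issues→INT
c17: I4 exec-done · I6 reads
c18: I4 writes R5 · I6 exec-done
c19: I6 writes R6
c20: I7 issues→ADD
c21: I7 reads
c23: I7 exec-done
c24: I7 writes R6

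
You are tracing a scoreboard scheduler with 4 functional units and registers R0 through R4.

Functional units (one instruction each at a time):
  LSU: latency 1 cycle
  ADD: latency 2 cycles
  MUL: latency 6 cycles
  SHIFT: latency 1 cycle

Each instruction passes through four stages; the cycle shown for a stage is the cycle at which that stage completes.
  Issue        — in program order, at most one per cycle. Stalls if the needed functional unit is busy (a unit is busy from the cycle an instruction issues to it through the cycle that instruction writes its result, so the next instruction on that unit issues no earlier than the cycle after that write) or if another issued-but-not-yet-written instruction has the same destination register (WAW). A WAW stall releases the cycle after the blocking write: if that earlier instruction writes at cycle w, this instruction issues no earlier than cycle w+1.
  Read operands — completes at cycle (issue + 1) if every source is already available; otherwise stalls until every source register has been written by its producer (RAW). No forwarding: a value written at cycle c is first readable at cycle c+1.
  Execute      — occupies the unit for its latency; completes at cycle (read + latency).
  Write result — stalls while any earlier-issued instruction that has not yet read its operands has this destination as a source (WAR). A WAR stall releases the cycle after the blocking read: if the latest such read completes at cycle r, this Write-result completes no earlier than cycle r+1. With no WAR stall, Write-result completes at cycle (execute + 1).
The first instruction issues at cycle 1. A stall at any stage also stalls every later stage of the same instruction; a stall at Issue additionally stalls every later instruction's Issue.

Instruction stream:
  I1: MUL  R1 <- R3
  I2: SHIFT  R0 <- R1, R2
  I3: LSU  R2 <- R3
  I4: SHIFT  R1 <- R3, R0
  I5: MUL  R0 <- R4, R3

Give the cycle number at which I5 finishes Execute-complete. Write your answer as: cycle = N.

cycle = 21

I1 -> (1, 2, 8, 9)
I2 -> (2, 10, 11, 12)  // RAW R1: wait I1 write@9
I3 -> (3, 4, 5, 11)  // WAR R2: wait I2 read@10
I4 -> (13, 14, 15, 16)  // struct: SHIFT busy until I2 writes@12
I5 -> (14, 15, 21, 22)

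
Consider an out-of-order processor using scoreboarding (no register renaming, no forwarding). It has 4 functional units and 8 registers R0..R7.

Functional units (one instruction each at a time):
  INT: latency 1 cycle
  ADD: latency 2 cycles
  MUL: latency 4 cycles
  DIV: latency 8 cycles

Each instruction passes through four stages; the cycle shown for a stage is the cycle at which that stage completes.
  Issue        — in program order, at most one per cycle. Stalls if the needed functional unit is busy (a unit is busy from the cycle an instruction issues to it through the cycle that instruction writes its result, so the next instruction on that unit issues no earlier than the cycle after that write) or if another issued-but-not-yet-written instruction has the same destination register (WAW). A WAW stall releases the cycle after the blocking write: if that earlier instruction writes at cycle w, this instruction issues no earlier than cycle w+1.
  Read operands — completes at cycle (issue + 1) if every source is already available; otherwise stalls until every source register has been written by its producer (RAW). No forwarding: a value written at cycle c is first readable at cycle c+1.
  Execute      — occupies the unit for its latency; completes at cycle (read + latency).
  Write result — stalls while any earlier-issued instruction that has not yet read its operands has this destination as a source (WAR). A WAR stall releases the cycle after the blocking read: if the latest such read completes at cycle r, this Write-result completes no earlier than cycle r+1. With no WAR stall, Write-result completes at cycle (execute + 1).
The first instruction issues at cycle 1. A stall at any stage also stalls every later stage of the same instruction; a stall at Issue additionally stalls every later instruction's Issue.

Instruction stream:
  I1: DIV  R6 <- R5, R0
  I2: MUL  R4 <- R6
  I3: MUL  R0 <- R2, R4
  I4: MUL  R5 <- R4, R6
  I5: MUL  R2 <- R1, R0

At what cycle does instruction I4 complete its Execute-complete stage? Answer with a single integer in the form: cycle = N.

cycle = 30

[1] I1→DIV
[2] I1 RO; I2→MUL
[10] I1 EX
[11] I1 WR R6
[12] I2 RO
[16] I2 EX
[17] I2 WR R4
[18] I3→MUL
[19] I3 RO
[23] I3 EX
[24] I3 WR R0
[25] I4→MUL
[26] I4 RO
[30] I4 EX
[31] I4 WR R5
[32] I5→MUL
[33] I5 RO
[37] I5 EX
[38] I5 WR R2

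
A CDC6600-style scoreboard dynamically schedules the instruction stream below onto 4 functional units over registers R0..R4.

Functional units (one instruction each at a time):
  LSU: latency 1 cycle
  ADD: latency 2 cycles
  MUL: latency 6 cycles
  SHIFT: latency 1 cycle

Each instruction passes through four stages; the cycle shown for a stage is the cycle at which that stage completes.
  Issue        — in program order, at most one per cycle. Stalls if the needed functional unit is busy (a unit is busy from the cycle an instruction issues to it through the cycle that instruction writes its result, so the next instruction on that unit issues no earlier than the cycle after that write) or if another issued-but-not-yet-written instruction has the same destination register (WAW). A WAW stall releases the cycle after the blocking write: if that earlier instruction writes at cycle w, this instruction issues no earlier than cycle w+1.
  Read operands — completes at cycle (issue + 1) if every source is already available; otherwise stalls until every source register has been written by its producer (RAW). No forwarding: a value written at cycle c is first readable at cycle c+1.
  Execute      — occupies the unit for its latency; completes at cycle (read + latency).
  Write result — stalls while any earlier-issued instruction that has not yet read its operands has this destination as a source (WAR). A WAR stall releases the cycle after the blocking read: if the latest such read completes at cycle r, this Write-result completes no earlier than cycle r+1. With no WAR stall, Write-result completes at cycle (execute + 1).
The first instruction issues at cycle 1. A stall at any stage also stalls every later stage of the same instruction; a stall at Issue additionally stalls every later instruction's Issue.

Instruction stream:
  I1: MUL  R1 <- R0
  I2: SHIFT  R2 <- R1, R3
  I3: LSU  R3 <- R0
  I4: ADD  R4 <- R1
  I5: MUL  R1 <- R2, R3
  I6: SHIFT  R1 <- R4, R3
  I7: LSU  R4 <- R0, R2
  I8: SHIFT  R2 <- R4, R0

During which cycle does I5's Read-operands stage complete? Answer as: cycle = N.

cycle = 13

[I1] 1/2/8/9
[I2] 2/10/11/12  (RAW R1: wait I1 write@9)
[I3] 3/4/5/11  (WAR R3: wait I2 read@10)
[I4] 4/10/12/13  (RAW R1: wait I1 write@9)
[I5] 10/13/19/20  (struct: MUL busy until I1 writes@9; RAW R2: wait I2 write@12)
[I6] 21/22/23/24  (WAW R1: wait I5 write@20)
[I7] 22/23/24/25
[I8] 25/26/27/28  (struct: SHIFT busy until I6 writes@24)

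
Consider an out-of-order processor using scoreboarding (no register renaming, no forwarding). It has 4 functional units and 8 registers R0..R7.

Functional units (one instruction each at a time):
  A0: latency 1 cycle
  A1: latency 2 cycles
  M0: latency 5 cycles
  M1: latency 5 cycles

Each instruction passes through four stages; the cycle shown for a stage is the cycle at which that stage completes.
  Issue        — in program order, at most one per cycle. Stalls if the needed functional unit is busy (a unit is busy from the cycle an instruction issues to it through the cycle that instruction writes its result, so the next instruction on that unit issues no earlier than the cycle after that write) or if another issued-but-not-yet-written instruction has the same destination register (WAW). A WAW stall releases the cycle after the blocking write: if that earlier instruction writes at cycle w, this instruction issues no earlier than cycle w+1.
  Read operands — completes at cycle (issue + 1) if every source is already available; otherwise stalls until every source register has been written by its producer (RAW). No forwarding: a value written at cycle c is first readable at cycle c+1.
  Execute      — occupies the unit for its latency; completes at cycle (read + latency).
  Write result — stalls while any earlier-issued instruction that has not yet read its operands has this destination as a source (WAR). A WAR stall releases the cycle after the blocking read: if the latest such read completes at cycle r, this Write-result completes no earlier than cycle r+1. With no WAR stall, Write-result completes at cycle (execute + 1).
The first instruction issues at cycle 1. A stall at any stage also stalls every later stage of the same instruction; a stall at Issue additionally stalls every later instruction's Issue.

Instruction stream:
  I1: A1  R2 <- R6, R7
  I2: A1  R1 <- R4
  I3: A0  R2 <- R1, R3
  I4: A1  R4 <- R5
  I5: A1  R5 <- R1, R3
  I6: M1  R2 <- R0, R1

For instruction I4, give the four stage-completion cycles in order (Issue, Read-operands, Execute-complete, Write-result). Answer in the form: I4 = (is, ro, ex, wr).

[1] I1→A1
[2] I1 RO
[4] I1 EX
[5] I1 WR R2
[6] I2→A1
[7] I2 RO; I3→A0
[9] I2 EX
[10] I2 WR R1
[11] I3 RO; I4→A1
[12] I3 EX; I4 RO
[13] I3 WR R2
[14] I4 EX
[15] I4 WR R4
[16] I5→A1
[17] I5 RO; I6→M1
[18] I6 RO
[19] I5 EX
[20] I5 WR R5
[23] I6 EX
[24] I6 WR R2

I4 = (11, 12, 14, 15)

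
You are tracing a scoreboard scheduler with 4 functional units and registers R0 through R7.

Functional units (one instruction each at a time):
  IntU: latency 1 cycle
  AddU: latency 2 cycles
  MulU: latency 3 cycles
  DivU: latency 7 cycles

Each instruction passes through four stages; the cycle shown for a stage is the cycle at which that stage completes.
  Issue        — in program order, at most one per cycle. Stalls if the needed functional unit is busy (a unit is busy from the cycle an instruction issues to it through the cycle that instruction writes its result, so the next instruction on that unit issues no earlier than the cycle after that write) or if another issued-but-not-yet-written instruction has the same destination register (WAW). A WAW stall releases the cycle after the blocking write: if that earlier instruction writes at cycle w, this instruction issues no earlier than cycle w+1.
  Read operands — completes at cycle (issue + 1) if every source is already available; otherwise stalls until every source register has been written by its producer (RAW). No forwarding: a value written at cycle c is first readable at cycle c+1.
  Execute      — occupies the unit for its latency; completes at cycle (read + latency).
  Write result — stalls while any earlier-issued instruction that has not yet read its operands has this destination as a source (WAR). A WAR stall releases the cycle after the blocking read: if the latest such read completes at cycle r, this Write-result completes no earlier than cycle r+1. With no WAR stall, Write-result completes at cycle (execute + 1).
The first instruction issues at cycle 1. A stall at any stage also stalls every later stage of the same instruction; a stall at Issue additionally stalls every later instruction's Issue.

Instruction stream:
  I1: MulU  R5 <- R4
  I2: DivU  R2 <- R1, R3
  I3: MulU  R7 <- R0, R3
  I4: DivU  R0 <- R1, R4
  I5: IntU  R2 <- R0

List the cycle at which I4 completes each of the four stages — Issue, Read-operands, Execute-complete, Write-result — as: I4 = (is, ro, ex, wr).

t=1  I1 dispatched to MulU
t=2  I1 operands ready; I2 dispatched to DivU
t=3  I2 operands ready
t=5  I1 complete
t=6  R5←I1
t=7  I3 dispatched to MulU
t=8  I3 operands ready
t=10  I2 complete
t=11  R2←I2; I3 complete
t=12  R7←I3; I4 dispatched to DivU
t=13  I4 operands ready; I5 dispatched to IntU
t=20  I4 complete
t=21  R0←I4
t=22  I5 operands ready
t=23  I5 complete
t=24  R2←I5

I4 = (12, 13, 20, 21)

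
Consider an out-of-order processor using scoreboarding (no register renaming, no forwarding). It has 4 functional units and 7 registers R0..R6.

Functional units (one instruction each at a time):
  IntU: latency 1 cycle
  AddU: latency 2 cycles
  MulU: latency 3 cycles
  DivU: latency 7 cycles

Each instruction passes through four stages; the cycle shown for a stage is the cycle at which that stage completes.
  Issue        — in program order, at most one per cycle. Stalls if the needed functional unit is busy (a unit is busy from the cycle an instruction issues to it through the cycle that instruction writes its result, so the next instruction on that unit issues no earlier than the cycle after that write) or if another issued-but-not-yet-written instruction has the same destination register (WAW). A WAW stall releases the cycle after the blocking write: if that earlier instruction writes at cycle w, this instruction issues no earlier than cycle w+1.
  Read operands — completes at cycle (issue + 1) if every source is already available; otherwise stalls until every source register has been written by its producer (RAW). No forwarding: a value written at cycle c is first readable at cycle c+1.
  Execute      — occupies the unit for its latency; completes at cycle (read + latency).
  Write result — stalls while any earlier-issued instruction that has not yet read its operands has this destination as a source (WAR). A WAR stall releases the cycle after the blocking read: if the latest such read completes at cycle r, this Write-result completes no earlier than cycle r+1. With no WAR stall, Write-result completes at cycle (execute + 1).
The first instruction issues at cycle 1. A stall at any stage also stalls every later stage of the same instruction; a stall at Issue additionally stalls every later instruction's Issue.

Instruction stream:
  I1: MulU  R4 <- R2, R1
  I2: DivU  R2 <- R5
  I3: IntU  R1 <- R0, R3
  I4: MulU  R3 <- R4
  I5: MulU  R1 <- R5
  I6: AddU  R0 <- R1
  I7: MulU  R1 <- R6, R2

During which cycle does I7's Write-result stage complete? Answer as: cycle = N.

cycle = 24

[1] I1 issues→MulU
[2] I1 reads | I2 issues→DivU
[3] I2 reads | I3 issues→IntU
[4] I3 reads
[5] I1 exec-done | I3 exec-done
[6] I1 writes R4 | I3 writes R1
[7] I4 issues→MulU
[8] I4 reads
[10] I2 exec-done
[11] I2 writes R2 | I4 exec-done
[12] I4 writes R3
[13] I5 issues→MulU
[14] I5 reads | I6 issues→AddU
[17] I5 exec-done
[18] I5 writes R1
[19] I6 reads | I7 issues→MulU
[20] I7 reads
[21] I6 exec-done
[22] I6 writes R0
[23] I7 exec-done
[24] I7 writes R1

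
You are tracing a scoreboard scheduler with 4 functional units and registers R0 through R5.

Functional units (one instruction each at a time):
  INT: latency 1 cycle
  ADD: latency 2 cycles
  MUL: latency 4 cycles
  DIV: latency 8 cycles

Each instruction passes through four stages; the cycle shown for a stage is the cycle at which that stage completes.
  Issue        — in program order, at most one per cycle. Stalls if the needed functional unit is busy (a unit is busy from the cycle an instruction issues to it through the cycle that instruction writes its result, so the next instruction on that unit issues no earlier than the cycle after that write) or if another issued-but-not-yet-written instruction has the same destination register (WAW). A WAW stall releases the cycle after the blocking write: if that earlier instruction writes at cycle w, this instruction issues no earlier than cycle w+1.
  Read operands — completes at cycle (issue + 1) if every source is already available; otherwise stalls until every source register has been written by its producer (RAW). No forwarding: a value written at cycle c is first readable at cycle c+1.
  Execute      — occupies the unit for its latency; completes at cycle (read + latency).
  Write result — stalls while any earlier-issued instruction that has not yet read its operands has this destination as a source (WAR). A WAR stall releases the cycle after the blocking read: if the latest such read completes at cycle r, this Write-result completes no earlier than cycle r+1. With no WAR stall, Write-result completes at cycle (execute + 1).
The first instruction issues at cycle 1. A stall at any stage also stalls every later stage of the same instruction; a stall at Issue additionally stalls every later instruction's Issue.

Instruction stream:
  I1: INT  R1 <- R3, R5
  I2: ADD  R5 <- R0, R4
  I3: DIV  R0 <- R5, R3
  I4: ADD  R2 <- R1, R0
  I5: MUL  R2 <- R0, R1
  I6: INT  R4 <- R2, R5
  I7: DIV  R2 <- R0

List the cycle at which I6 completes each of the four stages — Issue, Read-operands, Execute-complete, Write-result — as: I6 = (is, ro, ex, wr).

I6 = (22, 28, 29, 30)

c1: I1→INT
c2: I1 RO, I2→ADD
c3: I1 EX, I2 RO, I3→DIV
c4: I1 WR R1
c5: I2 EX
c6: I2 WR R5
c7: I3 RO, I4→ADD
c15: I3 EX
c16: I3 WR R0
c17: I4 RO
c19: I4 EX
c20: I4 WR R2
c21: I5→MUL
c22: I5 RO, I6→INT
c26: I5 EX
c27: I5 WR R2
c28: I6 RO, I7→DIV
c29: I6 EX, I7 RO
c30: I6 WR R4
c37: I7 EX
c38: I7 WR R2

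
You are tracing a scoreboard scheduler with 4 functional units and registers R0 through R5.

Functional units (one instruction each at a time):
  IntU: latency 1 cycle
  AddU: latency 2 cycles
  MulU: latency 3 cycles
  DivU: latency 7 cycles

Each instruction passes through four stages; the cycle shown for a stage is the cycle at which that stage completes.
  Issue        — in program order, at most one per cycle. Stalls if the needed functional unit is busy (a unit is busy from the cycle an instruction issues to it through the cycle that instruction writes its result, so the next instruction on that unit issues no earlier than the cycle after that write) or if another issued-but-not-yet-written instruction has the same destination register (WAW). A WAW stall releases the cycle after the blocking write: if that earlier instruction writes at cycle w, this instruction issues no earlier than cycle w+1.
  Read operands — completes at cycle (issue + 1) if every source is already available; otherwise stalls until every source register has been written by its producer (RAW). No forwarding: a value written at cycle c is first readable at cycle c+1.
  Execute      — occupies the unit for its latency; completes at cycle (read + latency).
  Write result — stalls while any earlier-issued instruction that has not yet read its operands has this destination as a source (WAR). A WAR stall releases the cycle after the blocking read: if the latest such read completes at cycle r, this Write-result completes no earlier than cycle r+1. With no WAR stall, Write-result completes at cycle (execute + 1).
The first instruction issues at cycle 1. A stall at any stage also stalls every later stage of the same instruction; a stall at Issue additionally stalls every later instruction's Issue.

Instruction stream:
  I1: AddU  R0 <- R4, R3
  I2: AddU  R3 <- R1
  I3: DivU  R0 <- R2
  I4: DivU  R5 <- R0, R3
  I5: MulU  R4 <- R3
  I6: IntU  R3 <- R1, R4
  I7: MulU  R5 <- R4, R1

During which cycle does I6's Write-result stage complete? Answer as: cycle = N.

[I1] 1/2/4/5
[I2] 6/7/9/10  (struct: AddU busy until I1 writes@5)
[I3] 7/8/15/16
[I4] 17/18/25/26  (struct: DivU busy until I3 writes@16)
[I5] 18/19/22/23
[I6] 19/24/25/26  (RAW R4: wait I5 write@23)
[I7] 27/28/31/32  (WAW R5: wait I4 write@26)

cycle = 26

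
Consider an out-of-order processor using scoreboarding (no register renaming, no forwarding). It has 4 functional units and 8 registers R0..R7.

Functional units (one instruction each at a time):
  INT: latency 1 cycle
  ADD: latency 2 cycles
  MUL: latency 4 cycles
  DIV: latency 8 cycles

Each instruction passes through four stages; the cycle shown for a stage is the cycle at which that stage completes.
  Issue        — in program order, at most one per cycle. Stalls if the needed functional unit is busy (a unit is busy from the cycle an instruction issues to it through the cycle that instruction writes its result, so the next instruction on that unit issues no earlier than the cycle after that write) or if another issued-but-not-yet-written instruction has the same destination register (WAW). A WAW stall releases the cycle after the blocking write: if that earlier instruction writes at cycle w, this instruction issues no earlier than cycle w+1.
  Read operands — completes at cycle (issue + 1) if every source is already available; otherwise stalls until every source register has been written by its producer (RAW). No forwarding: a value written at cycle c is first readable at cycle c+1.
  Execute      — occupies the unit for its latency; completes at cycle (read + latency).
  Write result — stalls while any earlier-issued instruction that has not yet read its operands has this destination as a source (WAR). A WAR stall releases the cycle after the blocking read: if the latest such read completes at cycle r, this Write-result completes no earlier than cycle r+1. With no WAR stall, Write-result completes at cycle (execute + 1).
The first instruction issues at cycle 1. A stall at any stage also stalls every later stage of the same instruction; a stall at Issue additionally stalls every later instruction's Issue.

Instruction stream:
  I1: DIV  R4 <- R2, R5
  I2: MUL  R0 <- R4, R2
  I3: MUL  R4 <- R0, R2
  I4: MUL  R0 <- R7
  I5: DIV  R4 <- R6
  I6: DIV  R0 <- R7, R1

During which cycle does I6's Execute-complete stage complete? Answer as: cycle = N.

I1: IS=1 RO=2 EX=10 WR=11
I2: IS=2 RO=12 EX=16 WR=17  [RAW R4: wait I1 write@11]
I3: IS=18 RO=19 EX=23 WR=24  [struct: MUL busy until I2 writes@17]
I4: IS=25 RO=26 EX=30 WR=31  [struct: MUL busy until I3 writes@24]
I5: IS=26 RO=27 EX=35 WR=36
I6: IS=37 RO=38 EX=46 WR=47  [struct: DIV busy until I5 writes@36]

cycle = 46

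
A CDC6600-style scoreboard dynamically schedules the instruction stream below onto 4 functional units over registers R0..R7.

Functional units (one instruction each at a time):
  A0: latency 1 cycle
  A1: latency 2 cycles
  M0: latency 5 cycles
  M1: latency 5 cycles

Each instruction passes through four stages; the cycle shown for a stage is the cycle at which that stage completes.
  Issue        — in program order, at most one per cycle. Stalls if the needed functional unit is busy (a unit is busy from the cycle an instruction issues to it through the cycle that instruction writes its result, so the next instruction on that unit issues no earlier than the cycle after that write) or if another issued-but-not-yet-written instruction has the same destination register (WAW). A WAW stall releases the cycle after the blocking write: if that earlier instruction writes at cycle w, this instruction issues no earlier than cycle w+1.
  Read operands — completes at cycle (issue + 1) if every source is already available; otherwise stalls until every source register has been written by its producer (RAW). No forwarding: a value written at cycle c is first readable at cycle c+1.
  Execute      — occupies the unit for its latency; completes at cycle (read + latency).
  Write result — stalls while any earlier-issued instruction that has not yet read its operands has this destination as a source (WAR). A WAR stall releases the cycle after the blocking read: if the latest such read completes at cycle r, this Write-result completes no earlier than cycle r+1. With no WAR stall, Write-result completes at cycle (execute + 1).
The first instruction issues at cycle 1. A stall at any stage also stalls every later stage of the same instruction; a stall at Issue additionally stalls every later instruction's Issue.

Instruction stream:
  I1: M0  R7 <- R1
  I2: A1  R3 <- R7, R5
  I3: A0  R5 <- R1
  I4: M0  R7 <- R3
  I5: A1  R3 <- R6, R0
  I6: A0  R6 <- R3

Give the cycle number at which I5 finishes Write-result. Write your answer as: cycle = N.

cycle = 17

t=1  I1 issues→M0
t=2  I1 reads | I2 issues→A1
t=3  I3 issues→A0
t=4  I3 reads
t=5  I3 exec-done
t=7  I1 exec-done
t=8  I1 writes R7
t=9  I2 reads | I4 issues→M0
t=10  I3 writes R5
t=11  I2 exec-done
t=12  I2 writes R3
t=13  I4 reads | I5 issues→A1
t=14  I5 reads | I6 issues→A0
t=16  I5 exec-done
t=17  I5 writes R3
t=18  I4 exec-done | I6 reads
t=19  I4 writes R7 | I6 exec-done
t=20  I6 writes R6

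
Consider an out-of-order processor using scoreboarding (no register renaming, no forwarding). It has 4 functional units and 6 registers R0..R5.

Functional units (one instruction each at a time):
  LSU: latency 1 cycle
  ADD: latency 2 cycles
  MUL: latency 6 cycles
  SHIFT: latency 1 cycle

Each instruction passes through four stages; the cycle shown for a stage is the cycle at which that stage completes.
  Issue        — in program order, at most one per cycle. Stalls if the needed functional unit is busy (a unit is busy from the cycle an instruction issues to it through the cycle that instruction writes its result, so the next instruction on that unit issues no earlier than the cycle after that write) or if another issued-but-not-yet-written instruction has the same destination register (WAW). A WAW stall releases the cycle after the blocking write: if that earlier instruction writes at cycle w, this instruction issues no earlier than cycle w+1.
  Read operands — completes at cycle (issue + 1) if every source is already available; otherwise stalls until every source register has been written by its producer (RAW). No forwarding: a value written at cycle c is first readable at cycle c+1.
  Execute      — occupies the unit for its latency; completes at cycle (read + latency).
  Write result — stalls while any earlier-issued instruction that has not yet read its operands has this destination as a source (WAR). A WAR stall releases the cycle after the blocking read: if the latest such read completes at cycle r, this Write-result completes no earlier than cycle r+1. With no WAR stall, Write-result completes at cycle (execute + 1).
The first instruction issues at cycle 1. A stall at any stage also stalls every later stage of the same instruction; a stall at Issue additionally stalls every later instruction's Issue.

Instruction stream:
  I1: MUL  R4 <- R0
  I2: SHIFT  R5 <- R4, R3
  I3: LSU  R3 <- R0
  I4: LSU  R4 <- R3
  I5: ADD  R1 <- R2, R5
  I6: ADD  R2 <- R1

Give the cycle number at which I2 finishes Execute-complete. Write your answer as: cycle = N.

I1  is:1  ro:2  ex:8  wr:9
I2  is:2  ro:10  ex:11  wr:12  — RAW R4: wait I1 write@9
I3  is:3  ro:4  ex:5  wr:11  — WAR R3: wait I2 read@10
I4  is:12  ro:13  ex:14  wr:15  — struct: LSU busy until I3 writes@11
I5  is:13  ro:14  ex:16  wr:17
I6  is:18  ro:19  ex:21  wr:22  — struct: ADD busy until I5 writes@17

cycle = 11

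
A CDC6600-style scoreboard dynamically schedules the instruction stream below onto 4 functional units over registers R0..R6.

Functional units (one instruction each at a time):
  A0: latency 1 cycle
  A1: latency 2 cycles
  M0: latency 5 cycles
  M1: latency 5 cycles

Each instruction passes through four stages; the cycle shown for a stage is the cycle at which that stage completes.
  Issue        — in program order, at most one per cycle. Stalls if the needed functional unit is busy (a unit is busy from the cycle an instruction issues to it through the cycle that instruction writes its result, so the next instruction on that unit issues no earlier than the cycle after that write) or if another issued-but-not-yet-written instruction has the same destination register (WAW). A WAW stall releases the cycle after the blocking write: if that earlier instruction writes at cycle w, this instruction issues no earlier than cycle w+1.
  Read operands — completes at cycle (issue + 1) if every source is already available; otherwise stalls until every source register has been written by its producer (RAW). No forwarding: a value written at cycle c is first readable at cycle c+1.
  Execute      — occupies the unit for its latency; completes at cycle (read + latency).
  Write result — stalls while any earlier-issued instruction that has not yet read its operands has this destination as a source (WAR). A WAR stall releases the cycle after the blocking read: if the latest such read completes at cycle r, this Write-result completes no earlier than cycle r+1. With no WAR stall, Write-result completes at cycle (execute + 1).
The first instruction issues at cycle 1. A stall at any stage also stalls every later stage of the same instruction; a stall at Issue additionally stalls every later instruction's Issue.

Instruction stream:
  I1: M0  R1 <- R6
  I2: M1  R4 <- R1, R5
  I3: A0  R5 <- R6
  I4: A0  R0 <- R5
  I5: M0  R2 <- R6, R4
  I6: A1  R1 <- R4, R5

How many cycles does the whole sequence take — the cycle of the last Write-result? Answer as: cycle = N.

[1] I1 dispatched to M0
[2] I1 operands ready · I2 dispatched to M1
[3] I3 dispatched to A0
[4] I3 operands ready
[5] I3 complete
[7] I1 complete
[8] R1←I1
[9] I2 operands ready
[10] R5←I3
[11] I4 dispatched to A0
[12] I4 operands ready · I5 dispatched to M0
[13] I4 complete · I6 dispatched to A1
[14] I2 complete · R0←I4
[15] R4←I2
[16] I5 operands ready · I6 operands ready
[18] I6 complete
[19] R1←I6
[21] I5 complete
[22] R2←I5

cycle = 22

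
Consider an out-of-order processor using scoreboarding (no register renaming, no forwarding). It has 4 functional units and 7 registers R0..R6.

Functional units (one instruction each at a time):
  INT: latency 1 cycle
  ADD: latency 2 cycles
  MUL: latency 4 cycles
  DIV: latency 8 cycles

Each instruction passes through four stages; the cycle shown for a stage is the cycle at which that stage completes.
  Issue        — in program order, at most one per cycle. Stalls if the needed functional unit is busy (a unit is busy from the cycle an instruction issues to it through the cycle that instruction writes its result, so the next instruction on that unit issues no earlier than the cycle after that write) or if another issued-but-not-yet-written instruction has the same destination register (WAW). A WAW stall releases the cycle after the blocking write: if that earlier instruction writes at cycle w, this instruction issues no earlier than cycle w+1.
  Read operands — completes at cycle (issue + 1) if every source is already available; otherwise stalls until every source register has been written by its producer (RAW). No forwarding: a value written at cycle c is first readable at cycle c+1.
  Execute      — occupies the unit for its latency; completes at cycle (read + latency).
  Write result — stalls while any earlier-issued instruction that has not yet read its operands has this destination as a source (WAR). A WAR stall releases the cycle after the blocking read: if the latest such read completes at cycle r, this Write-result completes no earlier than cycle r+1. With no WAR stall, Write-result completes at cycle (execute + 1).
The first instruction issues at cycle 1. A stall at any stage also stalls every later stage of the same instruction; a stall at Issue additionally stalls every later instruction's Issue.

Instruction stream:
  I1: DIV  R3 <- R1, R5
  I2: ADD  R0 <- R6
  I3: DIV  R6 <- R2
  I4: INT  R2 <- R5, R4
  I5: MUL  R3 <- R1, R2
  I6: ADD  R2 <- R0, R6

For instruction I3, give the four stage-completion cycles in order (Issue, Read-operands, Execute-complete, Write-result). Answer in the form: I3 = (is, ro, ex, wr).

c1: I1→DIV
c2: I1 RO | I2→ADD
c3: I2 RO
c5: I2 EX
c6: I2 WR R0
c10: I1 EX
c11: I1 WR R3
c12: I3→DIV
c13: I3 RO | I4→INT
c14: I4 RO | I5→MUL
c15: I4 EX
c16: I4 WR R2
c17: I5 RO | I6→ADD
c21: I3 EX | I5 EX
c22: I3 WR R6 | I5 WR R3
c23: I6 RO
c25: I6 EX
c26: I6 WR R2

I3 = (12, 13, 21, 22)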